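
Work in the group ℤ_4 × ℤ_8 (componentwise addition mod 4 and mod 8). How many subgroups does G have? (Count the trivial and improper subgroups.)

|G| = 32, so by Lagrange every subgroup order divides 32. Divisors: 1, 2, 4, 8, 16, 32.
Subgroups by order — order 1: 1; order 2: 3; order 4: 7; order 8: 7; order 16: 3; order 32: 1.
Total: 1 + 3 + 7 + 7 + 3 + 1 = 22.

22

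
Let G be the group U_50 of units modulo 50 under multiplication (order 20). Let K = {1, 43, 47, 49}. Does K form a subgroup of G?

No

43 ∈ K but its inverse 7 ∉ K, so K is not a subgroup.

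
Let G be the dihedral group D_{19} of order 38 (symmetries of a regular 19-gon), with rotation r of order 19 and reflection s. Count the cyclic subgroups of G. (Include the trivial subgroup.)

21

Each element a generates a cyclic subgroup ⟨a⟩; distinct elements may generate the same one (a cyclic group of order d has φ(d) generators).
Cyclic subgroups by order — order 1: 1; order 2: 19; order 19: 1.
Total: 21.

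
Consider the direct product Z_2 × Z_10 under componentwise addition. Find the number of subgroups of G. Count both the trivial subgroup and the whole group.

10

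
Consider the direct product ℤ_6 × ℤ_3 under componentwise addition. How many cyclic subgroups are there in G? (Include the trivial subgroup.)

A cyclic subgroup of order d is generated by each of its φ(d) elements of order d, so the cyclic subgroups of order d number (#elements of order d)/φ(d).
Cyclic subgroups by order — order 1: 1; order 2: 1; order 3: 4; order 6: 4.
Total: 10.

10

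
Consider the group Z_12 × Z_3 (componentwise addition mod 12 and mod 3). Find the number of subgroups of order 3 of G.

4

|G| = 36 and 3 | 36, so subgroups of order 3 are possible by Lagrange.
The subgroups of order 3 are: {(0,0), (0,1), (0,2)}; {(0,0), (4,0), (8,0)}; {(0,0), (4,1), (8,2)}; {(0,0), (4,2), (8,1)}.
So G has 4 subgroups of order 3.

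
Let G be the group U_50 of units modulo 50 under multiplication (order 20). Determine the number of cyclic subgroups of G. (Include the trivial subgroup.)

Each element a generates a cyclic subgroup ⟨a⟩; distinct elements may generate the same one (a cyclic group of order d has φ(d) generators).
Cyclic subgroups by order — order 1: 1; order 2: 1; order 4: 1; order 5: 1; order 10: 1; order 20: 1.
Total: 6.

6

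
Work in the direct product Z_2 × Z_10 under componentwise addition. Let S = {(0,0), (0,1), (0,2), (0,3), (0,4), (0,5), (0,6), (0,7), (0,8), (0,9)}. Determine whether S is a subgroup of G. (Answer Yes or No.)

Yes

|S| = 10 divides |G| = 20, consistent with Lagrange.
S contains the identity, every element's inverse is in S, and S is closed under +: it is a subgroup.
In fact S = ⟨(0,1)⟩.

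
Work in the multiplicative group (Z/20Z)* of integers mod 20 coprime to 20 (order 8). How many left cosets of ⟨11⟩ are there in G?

4

|⟨11⟩| = 2 and |G| = 8.
By Lagrange, [G : H] = |G|/|H| = 8/2 = 4.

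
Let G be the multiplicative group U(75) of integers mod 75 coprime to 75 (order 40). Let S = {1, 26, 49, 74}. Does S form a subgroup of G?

|S| = 4 divides |G| = 40, consistent with Lagrange.
S contains the identity, every element's inverse is in S, and S is closed under ·: it is a subgroup.

Yes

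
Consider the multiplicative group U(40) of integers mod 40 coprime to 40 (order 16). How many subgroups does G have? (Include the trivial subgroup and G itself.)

27

|G| = 16, so by Lagrange every subgroup order divides 16. Divisors: 1, 2, 4, 8, 16.
Subgroups by order — order 1: 1; order 2: 7; order 4: 11; order 8: 7; order 16: 1.
Total: 1 + 7 + 11 + 7 + 1 = 27.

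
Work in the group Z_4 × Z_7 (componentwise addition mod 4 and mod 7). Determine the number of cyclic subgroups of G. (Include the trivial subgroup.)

Each element a generates a cyclic subgroup ⟨a⟩; distinct elements may generate the same one (a cyclic group of order d has φ(d) generators).
Cyclic subgroups by order — order 1: 1; order 2: 1; order 4: 1; order 7: 1; order 14: 1; order 28: 1.
Total: 6.

6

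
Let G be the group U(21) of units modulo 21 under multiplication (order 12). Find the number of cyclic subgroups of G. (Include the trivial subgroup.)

8

A cyclic subgroup of order d is generated by each of its φ(d) elements of order d, so the cyclic subgroups of order d number (#elements of order d)/φ(d).
Cyclic subgroups by order — order 1: 1; order 2: 3; order 3: 1; order 6: 3.
Total: 8.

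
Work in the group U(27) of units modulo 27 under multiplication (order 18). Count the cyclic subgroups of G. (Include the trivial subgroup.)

6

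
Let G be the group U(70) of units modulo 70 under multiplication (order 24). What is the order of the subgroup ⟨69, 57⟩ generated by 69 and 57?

8

|⟨69⟩| = 2 and |⟨57⟩| = 4, so |H| is a multiple of lcm(2, 4) = 4 and divides |G| = 24.
Closing under the operation: H = {1, 13, 27, 29, 41, 43, 57, 69}, so |H| = 8.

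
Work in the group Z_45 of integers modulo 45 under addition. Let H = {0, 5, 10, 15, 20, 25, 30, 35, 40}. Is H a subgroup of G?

|H| = 9 divides |G| = 45, consistent with Lagrange.
H contains the identity, every element's inverse is in H, and H is closed under +: it is a subgroup.
In fact H = ⟨35⟩.

Yes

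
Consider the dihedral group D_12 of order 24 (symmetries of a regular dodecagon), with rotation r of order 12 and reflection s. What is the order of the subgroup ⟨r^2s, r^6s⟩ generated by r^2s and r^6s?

6

|⟨r^2s⟩| = 2 and |⟨r^6s⟩| = 2, so |H| is a multiple of lcm(2, 2) = 2 and divides |G| = 24.
Closing under the operation: H = {e, r^4, r^8, r^2s, r^6s, r^10s}, so |H| = 6.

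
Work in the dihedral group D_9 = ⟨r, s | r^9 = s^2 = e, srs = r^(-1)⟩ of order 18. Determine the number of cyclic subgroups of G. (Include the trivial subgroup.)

Group the elements of G by the cyclic subgroup they generate; each cyclic subgroup of order d accounts for φ(d) elements.
Cyclic subgroups by order — order 1: 1; order 2: 9; order 3: 1; order 9: 1.
Total: 12.

12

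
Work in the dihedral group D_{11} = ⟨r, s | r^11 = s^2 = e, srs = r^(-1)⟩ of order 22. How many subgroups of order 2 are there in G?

11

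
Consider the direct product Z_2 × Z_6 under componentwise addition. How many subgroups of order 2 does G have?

3

|G| = 12 and 2 | 12, so subgroups of order 2 are possible by Lagrange.
The subgroups of order 2 are: {(0,0), (0,3)}; {(0,0), (1,0)}; {(0,0), (1,3)}.
So G has 3 subgroups of order 2.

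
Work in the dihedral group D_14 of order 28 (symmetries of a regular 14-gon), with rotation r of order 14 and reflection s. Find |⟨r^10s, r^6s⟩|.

|⟨r^10s⟩| = 2 and |⟨r^6s⟩| = 2, so |H| is a multiple of lcm(2, 2) = 2 and divides |G| = 28.
Closing under the operation: H = {e, r^2, r^4, r^6, r^8, r^10, r^12, s, r^2s, r^4s, r^6s, r^8s, r^10s, r^12s}, so |H| = 14.

14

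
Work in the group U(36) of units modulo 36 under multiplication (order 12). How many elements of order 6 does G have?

6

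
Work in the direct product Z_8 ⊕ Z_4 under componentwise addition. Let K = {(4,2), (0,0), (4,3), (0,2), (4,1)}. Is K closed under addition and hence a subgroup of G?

No

|K| = 5 does not divide |G| = 32, so by Lagrange K is not a subgroup.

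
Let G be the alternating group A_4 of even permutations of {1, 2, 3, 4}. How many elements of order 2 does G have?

The elements of order 2 are: (1 2)(3 4), (1 3)(2 4), (1 4)(2 3).
That's 3.

3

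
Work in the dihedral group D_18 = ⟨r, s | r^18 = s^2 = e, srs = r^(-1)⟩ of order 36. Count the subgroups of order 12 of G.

|G| = 36 and 12 | 36, so subgroups of order 12 are possible by Lagrange.
The subgroups of order 12 are: {e, r^3, r^6, r^9, r^12, r^15, rs, r^4s, r^7s, r^10s, r^13s, r^16s}; {e, r^3, r^6, r^9, r^12, r^15, r^2s, r^5s, r^8s, r^11s, r^14s, r^17s}; {e, r^3, r^6, r^9, r^12, r^15, s, r^3s, r^6s, r^9s, r^12s, r^15s}.
So G has 3 subgroups of order 12.

3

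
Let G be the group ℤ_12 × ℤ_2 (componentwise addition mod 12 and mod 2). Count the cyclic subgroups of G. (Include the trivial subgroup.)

12

Each element a generates a cyclic subgroup ⟨a⟩; distinct elements may generate the same one (a cyclic group of order d has φ(d) generators).
Cyclic subgroups by order — order 1: 1; order 2: 3; order 3: 1; order 4: 2; order 6: 3; order 12: 2.
Total: 12.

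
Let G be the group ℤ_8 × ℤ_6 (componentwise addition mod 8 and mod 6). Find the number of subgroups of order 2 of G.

3

|G| = 48 and 2 | 48, so subgroups of order 2 are possible by Lagrange.
The subgroups of order 2 are: {(0,0), (0,3)}; {(0,0), (4,0)}; {(0,0), (4,3)}.
So G has 3 subgroups of order 2.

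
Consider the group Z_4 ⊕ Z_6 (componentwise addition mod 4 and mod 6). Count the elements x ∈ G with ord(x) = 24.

An element (a,b) has order lcm(ord(a), ord(b)); count pairs with lcm equal to 24.
Enumerating gives 0 such elements.

0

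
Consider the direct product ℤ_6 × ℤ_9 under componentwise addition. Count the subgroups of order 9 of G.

|G| = 54 and 9 | 54, so subgroups of order 9 are possible by Lagrange.
The subgroups of order 9 are: {(0,0), (0,1), (0,2), (0,3), (0,4), (0,5), (0,6), (0,7), (0,8)}; {(0,0), (0,3), (0,6), (2,0), (2,3), (2,6), (4,0), (4,3), (4,6)}; {(0,0), (0,3), (0,6), (2,1), (2,4), (2,7), (4,2), (4,5), (4,8)}; {(0,0), (0,3), (0,6), (2,2), (2,5), (2,8), (4,1), (4,4), (4,7)}.
So G has 4 subgroups of order 9.

4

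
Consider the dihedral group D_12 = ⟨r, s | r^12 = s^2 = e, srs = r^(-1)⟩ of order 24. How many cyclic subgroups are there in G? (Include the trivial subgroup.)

18

Group the elements of G by the cyclic subgroup they generate; each cyclic subgroup of order d accounts for φ(d) elements.
Cyclic subgroups by order — order 1: 1; order 2: 13; order 3: 1; order 4: 1; order 6: 1; order 12: 1.
Total: 18.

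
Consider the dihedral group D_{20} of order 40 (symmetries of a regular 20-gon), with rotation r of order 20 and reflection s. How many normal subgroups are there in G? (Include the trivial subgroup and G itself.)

9

G has 48 subgroups. Checking conjugation-invariance by order — order 1: 1/1 normal; order 2: 1/21 normal; order 4: 1/11 normal; order 5: 1/1 normal; order 8: 0/5 normal; order 10: 1/5 normal; order 20: 3/3 normal; order 40: 1/1 normal.
Total normal subgroups: 9.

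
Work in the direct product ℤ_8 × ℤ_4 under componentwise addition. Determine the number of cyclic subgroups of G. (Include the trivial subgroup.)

A cyclic subgroup of order d is generated by each of its φ(d) elements of order d, so the cyclic subgroups of order d number (#elements of order d)/φ(d).
Cyclic subgroups by order — order 1: 1; order 2: 3; order 4: 6; order 8: 4.
Total: 14.

14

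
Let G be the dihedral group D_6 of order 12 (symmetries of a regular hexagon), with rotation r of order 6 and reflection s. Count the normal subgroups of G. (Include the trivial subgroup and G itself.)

7

G has 16 subgroups. Checking conjugation-invariance by order — order 1: 1/1 normal; order 2: 1/7 normal; order 3: 1/1 normal; order 4: 0/3 normal; order 6: 3/3 normal; order 12: 1/1 normal.
Total normal subgroups: 7.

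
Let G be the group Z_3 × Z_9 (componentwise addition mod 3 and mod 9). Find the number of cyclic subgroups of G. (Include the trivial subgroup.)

Each element a generates a cyclic subgroup ⟨a⟩; distinct elements may generate the same one (a cyclic group of order d has φ(d) generators).
Cyclic subgroups by order — order 1: 1; order 3: 4; order 9: 3.
Total: 8.

8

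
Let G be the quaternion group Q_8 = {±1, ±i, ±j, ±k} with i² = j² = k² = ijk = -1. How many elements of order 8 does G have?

0

No element of G has order 8 (even though 8 | 8).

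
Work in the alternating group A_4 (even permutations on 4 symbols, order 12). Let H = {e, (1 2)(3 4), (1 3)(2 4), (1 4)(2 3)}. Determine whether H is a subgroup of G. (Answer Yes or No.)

|H| = 4 divides |G| = 12, consistent with Lagrange.
H contains the identity, every element's inverse is in H, and H is closed under ∘: it is a subgroup.

Yes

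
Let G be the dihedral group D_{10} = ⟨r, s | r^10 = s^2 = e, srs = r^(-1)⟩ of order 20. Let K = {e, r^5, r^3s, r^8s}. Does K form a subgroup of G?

|K| = 4 divides |G| = 20, consistent with Lagrange.
K contains the identity, every element's inverse is in K, and K is closed under ·: it is a subgroup.

Yes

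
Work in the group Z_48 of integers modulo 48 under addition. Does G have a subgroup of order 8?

Yes

8 | 48. A subgroup of order 8 is {0, 6, 12, 18, 24, 30, 36, 42}.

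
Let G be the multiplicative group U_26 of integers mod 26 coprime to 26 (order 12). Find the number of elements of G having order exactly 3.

2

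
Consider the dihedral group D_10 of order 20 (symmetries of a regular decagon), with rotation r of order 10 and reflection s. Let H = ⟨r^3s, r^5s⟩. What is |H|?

|⟨r^3s⟩| = 2 and |⟨r^5s⟩| = 2, so |H| is a multiple of lcm(2, 2) = 2 and divides |G| = 20.
Closing under the operation: H = {e, r^2, r^4, r^6, r^8, rs, r^3s, r^5s, r^7s, r^9s}, so |H| = 10.

10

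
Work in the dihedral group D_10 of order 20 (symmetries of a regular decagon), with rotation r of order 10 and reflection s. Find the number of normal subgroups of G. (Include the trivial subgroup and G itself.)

G has 22 subgroups. Checking conjugation-invariance by order — order 1: 1/1 normal; order 2: 1/11 normal; order 4: 0/5 normal; order 5: 1/1 normal; order 10: 3/3 normal; order 20: 1/1 normal.
Total normal subgroups: 7.

7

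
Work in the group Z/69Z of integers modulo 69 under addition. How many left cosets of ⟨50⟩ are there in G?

1

|⟨50⟩| = 69 and |G| = 69.
By Lagrange, [G : H] = |G|/|H| = 69/69 = 1.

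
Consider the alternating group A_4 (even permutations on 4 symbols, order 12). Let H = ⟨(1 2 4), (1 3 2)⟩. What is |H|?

|⟨(1 2 4)⟩| = 3 and |⟨(1 3 2)⟩| = 3, so |H| is a multiple of lcm(3, 3) = 3 and divides |G| = 12.
Closing {(1 2 4), (1 3 2)} under the group operation gives all of G, so |H| = 12.

12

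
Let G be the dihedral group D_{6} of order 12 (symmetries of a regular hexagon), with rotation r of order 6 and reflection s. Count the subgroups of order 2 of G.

|G| = 12 and 2 | 12, so subgroups of order 2 are possible by Lagrange.
The subgroups of order 2 are: {e, r^2s}; {e, r^3}; {e, r^3s}; {e, r^4s}; … (7 in all).
So G has 7 subgroups of order 2.

7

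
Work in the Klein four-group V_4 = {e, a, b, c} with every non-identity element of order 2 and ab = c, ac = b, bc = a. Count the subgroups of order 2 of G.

3

|G| = 4 and 2 | 4, so subgroups of order 2 are possible by Lagrange.
The subgroups of order 2 are: {e, a}; {e, b}; {e, c}.
So G has 3 subgroups of order 2.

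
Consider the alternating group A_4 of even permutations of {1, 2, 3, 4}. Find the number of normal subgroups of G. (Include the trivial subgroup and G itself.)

G has 10 subgroups. Checking conjugation-invariance by order — order 1: 1/1 normal; order 2: 0/3 normal; order 3: 0/4 normal; order 4: 1/1 normal; order 12: 1/1 normal.
Total normal subgroups: 3.

3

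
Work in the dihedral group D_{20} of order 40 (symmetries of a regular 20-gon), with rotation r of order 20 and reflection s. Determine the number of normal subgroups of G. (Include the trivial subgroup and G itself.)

G has 48 subgroups. Checking conjugation-invariance by order — order 1: 1/1 normal; order 2: 1/21 normal; order 4: 1/11 normal; order 5: 1/1 normal; order 8: 0/5 normal; order 10: 1/5 normal; order 20: 3/3 normal; order 40: 1/1 normal.
Total normal subgroups: 9.

9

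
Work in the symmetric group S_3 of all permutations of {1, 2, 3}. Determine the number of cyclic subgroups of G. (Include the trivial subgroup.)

5

Each element a generates a cyclic subgroup ⟨a⟩; distinct elements may generate the same one (a cyclic group of order d has φ(d) generators).
Cyclic subgroups by order — order 1: 1; order 2: 3; order 3: 1.
Total: 5.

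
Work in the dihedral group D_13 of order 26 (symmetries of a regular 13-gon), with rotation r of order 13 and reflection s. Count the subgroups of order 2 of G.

|G| = 26 and 2 | 26, so subgroups of order 2 are possible by Lagrange.
The subgroups of order 2 are: {e, r^10s}; {e, r^11s}; {e, r^12s}; {e, r^2s}; … (13 in all).
So G has 13 subgroups of order 2.

13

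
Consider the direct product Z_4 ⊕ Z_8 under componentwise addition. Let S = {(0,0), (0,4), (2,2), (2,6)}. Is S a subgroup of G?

|S| = 4 divides |G| = 32, consistent with Lagrange.
S contains the identity, every element's inverse is in S, and S is closed under +: it is a subgroup.
In fact S = ⟨(2,6)⟩.

Yes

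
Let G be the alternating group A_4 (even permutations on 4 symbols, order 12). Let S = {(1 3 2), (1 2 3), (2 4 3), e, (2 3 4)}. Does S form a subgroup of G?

|S| = 5 does not divide |G| = 12, so by Lagrange S is not a subgroup.

No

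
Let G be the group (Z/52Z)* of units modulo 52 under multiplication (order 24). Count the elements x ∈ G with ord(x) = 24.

No element of G has order 24 (even though 24 | 24).

0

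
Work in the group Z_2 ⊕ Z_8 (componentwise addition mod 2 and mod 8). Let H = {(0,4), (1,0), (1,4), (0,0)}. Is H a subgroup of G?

Yes

|H| = 4 divides |G| = 16, consistent with Lagrange.
H contains the identity, every element's inverse is in H, and H is closed under +: it is a subgroup.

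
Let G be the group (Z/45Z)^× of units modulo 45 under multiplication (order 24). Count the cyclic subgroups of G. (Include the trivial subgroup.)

12

Group the elements of G by the cyclic subgroup they generate; each cyclic subgroup of order d accounts for φ(d) elements.
Cyclic subgroups by order — order 1: 1; order 2: 3; order 3: 1; order 4: 2; order 6: 3; order 12: 2.
Total: 12.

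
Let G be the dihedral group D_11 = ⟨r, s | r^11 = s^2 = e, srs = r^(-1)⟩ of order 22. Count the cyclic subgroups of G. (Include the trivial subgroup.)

13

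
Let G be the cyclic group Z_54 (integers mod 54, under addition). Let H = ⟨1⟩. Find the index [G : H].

|⟨1⟩| = 54 and |G| = 54.
By Lagrange, [G : H] = |G|/|H| = 54/54 = 1.

1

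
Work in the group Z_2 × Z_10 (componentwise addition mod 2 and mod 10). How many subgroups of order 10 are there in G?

3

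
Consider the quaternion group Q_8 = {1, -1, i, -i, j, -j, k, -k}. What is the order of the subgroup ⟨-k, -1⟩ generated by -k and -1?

4

|⟨-k⟩| = 4 and |⟨-1⟩| = 2, so |H| is a multiple of lcm(4, 2) = 4 and divides |G| = 8.
Closing under the operation: H = {1, -1, k, -k}, so |H| = 4.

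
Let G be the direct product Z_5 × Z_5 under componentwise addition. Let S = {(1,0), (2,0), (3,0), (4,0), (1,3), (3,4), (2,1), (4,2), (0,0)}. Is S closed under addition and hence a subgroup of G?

No

|S| = 9 does not divide |G| = 25, so by Lagrange S is not a subgroup.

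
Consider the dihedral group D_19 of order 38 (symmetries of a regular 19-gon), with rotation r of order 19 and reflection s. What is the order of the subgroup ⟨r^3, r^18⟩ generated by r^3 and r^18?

19

|⟨r^3⟩| = 19 and |⟨r^18⟩| = 19, so |H| is a multiple of lcm(19, 19) = 19 and divides |G| = 38.
Closing under the operation: H = {e, r, r^2, r^3, r^4, r^5, r^6, r^7, r^8, r^9, r^10, r^11, r^12, r^13, r^14, r^15, r^16, r^17, r^18}, so |H| = 19.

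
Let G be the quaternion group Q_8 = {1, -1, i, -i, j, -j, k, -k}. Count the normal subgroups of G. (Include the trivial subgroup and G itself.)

G has 6 subgroups. Checking conjugation-invariance by order — order 1: 1/1 normal; order 2: 1/1 normal; order 4: 3/3 normal; order 8: 1/1 normal.
Total normal subgroups: 6.

6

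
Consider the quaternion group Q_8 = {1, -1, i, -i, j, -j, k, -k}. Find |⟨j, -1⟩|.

4

|⟨j⟩| = 4 and |⟨-1⟩| = 2, so |H| is a multiple of lcm(4, 2) = 4 and divides |G| = 8.
Closing under the operation: H = {1, -1, j, -j}, so |H| = 4.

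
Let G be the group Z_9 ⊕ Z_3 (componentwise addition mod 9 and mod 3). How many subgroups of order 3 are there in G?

4

|G| = 27 and 3 | 27, so subgroups of order 3 are possible by Lagrange.
The subgroups of order 3 are: {(0,0), (0,1), (0,2)}; {(0,0), (3,0), (6,0)}; {(0,0), (3,1), (6,2)}; {(0,0), (3,2), (6,1)}.
So G has 4 subgroups of order 3.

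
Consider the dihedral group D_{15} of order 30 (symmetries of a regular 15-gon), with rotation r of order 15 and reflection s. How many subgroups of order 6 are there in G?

|G| = 30 and 6 | 30, so subgroups of order 6 are possible by Lagrange.
The subgroups of order 6 are: {e, r^5, r^10, s, r^5s, r^10s}; {e, r^5, r^10, rs, r^6s, r^11s}; {e, r^5, r^10, r^2s, r^7s, r^12s}; {e, r^5, r^10, r^3s, r^8s, r^13s}; … (5 in all).
So G has 5 subgroups of order 6.

5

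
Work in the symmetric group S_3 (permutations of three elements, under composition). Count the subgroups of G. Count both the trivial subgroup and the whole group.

|G| = 6, so by Lagrange every subgroup order divides 6. Divisors: 1, 2, 3, 6.
Subgroups by order — order 1: 1; order 2: 3; order 3: 1; order 6: 1.
Total: 1 + 3 + 1 + 1 = 6.

6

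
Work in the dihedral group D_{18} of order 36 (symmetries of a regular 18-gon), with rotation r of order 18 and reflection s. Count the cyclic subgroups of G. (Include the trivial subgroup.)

A cyclic subgroup of order d is generated by each of its φ(d) elements of order d, so the cyclic subgroups of order d number (#elements of order d)/φ(d).
Cyclic subgroups by order — order 1: 1; order 2: 19; order 3: 1; order 6: 1; order 9: 1; order 18: 1.
Total: 24.

24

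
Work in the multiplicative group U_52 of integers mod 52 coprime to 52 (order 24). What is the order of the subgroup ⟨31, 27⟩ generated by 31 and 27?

|⟨31⟩| = 4 and |⟨27⟩| = 2, so |H| is a multiple of lcm(4, 2) = 4 and divides |G| = 24.
Closing under the operation: H = {1, 5, 21, 25, 27, 31, 47, 51}, so |H| = 8.

8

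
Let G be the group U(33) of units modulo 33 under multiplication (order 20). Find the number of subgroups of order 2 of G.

|G| = 20 and 2 | 20, so subgroups of order 2 are possible by Lagrange.
The subgroups of order 2 are: {1, 10}; {1, 23}; {1, 32}.
So G has 3 subgroups of order 2.

3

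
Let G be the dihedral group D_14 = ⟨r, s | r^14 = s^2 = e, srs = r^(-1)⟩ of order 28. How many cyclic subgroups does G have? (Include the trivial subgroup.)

Group the elements of G by the cyclic subgroup they generate; each cyclic subgroup of order d accounts for φ(d) elements.
Cyclic subgroups by order — order 1: 1; order 2: 15; order 7: 1; order 14: 1.
Total: 18.

18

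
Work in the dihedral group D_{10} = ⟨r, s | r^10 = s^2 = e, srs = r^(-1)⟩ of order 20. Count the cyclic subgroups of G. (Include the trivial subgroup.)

Each element a generates a cyclic subgroup ⟨a⟩; distinct elements may generate the same one (a cyclic group of order d has φ(d) generators).
Cyclic subgroups by order — order 1: 1; order 2: 11; order 5: 1; order 10: 1.
Total: 14.

14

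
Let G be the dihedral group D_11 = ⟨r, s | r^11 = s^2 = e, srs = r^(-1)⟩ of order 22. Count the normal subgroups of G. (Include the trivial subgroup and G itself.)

3

G has 14 subgroups. Checking conjugation-invariance by order — order 1: 1/1 normal; order 2: 0/11 normal; order 11: 1/1 normal; order 22: 1/1 normal.
Total normal subgroups: 3.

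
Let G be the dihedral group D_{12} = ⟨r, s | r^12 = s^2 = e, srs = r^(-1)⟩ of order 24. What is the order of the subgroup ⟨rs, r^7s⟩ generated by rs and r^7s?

|⟨rs⟩| = 2 and |⟨r^7s⟩| = 2, so |H| is a multiple of lcm(2, 2) = 2 and divides |G| = 24.
Closing under the operation: H = {e, r^6, rs, r^7s}, so |H| = 4.

4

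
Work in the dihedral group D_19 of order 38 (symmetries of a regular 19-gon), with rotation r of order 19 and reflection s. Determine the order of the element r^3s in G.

Computing powers of r^3s: the smallest k with (r^3s)^k = e is k = 2.

2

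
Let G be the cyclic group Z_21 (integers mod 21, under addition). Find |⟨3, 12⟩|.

|⟨3⟩| = 7 and |⟨12⟩| = 7, so |H| is a multiple of lcm(7, 7) = 7 and divides |G| = 21.
Closing under the operation: H = {0, 3, 6, 9, 12, 15, 18}, so |H| = 7.

7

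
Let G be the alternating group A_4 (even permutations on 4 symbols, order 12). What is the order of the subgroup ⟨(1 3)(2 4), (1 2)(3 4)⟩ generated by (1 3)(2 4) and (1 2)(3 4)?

|⟨(1 3)(2 4)⟩| = 2 and |⟨(1 2)(3 4)⟩| = 2, so |H| is a multiple of lcm(2, 2) = 2 and divides |G| = 12.
Closing under the operation: H = {e, (1 2)(3 4), (1 3)(2 4), (1 4)(2 3)}, so |H| = 4.

4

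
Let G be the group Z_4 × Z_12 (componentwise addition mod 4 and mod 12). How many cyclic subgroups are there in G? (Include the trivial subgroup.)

Group the elements of G by the cyclic subgroup they generate; each cyclic subgroup of order d accounts for φ(d) elements.
Cyclic subgroups by order — order 1: 1; order 2: 3; order 3: 1; order 4: 6; order 6: 3; order 12: 6.
Total: 20.

20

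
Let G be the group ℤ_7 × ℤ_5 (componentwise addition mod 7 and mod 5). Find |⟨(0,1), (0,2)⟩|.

5

|⟨(0,1)⟩| = 5 and |⟨(0,2)⟩| = 5, so |H| is a multiple of lcm(5, 5) = 5 and divides |G| = 35.
Closing under the operation: H = {(0,0), (0,1), (0,2), (0,3), (0,4)}, so |H| = 5.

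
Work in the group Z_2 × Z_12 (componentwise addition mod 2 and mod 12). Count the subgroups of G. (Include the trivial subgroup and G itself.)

16

|G| = 24, so by Lagrange every subgroup order divides 24. Divisors: 1, 2, 3, 4, 6, 8, 12, 24.
Subgroups by order — order 1: 1; order 2: 3; order 3: 1; order 4: 3; order 6: 3; order 8: 1; order 12: 3; order 24: 1.
Total: 1 + 3 + 1 + 3 + 3 + 1 + 3 + 1 = 16.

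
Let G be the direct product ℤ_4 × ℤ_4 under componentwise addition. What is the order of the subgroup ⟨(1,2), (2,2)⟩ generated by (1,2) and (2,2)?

8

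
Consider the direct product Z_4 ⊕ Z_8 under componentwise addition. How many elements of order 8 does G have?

16

An element (a,b) has order lcm(ord(a), ord(b)); count pairs with lcm equal to 8.
Enumerating gives 16 such elements.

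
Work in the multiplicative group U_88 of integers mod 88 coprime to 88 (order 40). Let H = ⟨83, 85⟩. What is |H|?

20

|⟨83⟩| = 10 and |⟨85⟩| = 10, so |H| is a multiple of lcm(10, 10) = 10 and divides |G| = 40.
Closing under the operation: H = {1, 9, 13, 15, 19, 21, 23, 25, 29, 31, 35, 43, 47, 49, 51, 61, 71, 81, 83, 85}, so |H| = 20.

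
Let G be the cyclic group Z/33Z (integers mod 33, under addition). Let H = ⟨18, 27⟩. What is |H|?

|⟨18⟩| = 11 and |⟨27⟩| = 11, so |H| is a multiple of lcm(11, 11) = 11 and divides |G| = 33.
Closing under the operation: H = {0, 3, 6, 9, 12, 15, 18, 21, 24, 27, 30}, so |H| = 11.

11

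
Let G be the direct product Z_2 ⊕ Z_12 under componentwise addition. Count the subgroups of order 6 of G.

|G| = 24 and 6 | 24, so subgroups of order 6 are possible by Lagrange.
The subgroups of order 6 are: {(0,0), (0,2), (0,4), (0,6), (0,8), (0,10)}; {(0,0), (0,4), (0,8), (1,0), (1,4), (1,8)}; {(0,0), (0,4), (0,8), (1,2), (1,6), (1,10)}.
So G has 3 subgroups of order 6.

3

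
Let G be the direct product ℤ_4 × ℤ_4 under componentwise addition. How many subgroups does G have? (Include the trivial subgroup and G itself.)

15

|G| = 16, so by Lagrange every subgroup order divides 16. Divisors: 1, 2, 4, 8, 16.
Subgroups by order — order 1: 1; order 2: 3; order 4: 7; order 8: 3; order 16: 1.
Total: 1 + 3 + 7 + 3 + 1 = 15.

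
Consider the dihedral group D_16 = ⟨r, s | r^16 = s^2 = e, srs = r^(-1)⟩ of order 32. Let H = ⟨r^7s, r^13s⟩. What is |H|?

16

|⟨r^7s⟩| = 2 and |⟨r^13s⟩| = 2, so |H| is a multiple of lcm(2, 2) = 2 and divides |G| = 32.
Closing under the operation: H = {e, r^2, r^4, r^6, r^8, r^10, r^12, r^14, rs, r^3s, r^5s, r^7s, r^9s, r^11s, r^13s, r^15s}, so |H| = 16.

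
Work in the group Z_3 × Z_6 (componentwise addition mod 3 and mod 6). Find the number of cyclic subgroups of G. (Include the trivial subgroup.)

Group the elements of G by the cyclic subgroup they generate; each cyclic subgroup of order d accounts for φ(d) elements.
Cyclic subgroups by order — order 1: 1; order 2: 1; order 3: 4; order 6: 4.
Total: 10.

10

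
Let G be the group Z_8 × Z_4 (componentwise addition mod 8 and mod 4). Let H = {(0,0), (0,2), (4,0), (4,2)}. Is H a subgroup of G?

Yes

|H| = 4 divides |G| = 32, consistent with Lagrange.
H contains the identity, every element's inverse is in H, and H is closed under +: it is a subgroup.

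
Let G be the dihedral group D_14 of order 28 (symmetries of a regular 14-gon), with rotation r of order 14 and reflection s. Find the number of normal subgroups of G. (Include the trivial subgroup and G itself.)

G has 28 subgroups. Checking conjugation-invariance by order — order 1: 1/1 normal; order 2: 1/15 normal; order 4: 0/7 normal; order 7: 1/1 normal; order 14: 3/3 normal; order 28: 1/1 normal.
Total normal subgroups: 7.

7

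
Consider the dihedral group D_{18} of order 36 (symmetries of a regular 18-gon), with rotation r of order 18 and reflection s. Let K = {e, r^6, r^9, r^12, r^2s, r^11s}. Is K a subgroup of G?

Closure fails: r^11s · r^6 = r^5s ∉ K. So K is not a subgroup.

No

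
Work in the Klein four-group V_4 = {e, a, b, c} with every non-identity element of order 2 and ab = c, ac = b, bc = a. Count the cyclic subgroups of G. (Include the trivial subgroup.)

Each element a generates a cyclic subgroup ⟨a⟩; distinct elements may generate the same one (a cyclic group of order d has φ(d) generators).
Cyclic subgroups by order — order 1: 1; order 2: 3.
Total: 4.

4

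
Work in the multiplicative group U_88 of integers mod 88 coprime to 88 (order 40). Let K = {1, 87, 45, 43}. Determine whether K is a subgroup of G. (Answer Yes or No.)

Yes

|K| = 4 divides |G| = 40, consistent with Lagrange.
K contains the identity, every element's inverse is in K, and K is closed under ·: it is a subgroup.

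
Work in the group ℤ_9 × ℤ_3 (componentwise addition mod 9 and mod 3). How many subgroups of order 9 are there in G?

4

|G| = 27 and 9 | 27, so subgroups of order 9 are possible by Lagrange.
The subgroups of order 9 are: {(0,0), (0,1), (0,2), (3,0), (3,1), (3,2), (6,0), (6,1), (6,2)}; {(0,0), (1,0), (2,0), (3,0), (4,0), (5,0), (6,0), (7,0), (8,0)}; {(0,0), (1,1), (2,2), (3,0), (4,1), (5,2), (6,0), (7,1), (8,2)}; {(0,0), (1,2), (2,1), (3,0), (4,2), (5,1), (6,0), (7,2), (8,1)}.
So G has 4 subgroups of order 9.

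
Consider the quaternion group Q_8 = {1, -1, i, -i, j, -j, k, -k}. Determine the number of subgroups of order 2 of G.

1

|G| = 8 and 2 | 8, so subgroups of order 2 are possible by Lagrange.
The subgroups of order 2 are: {1, -1}.
So G has 1 subgroup of order 2.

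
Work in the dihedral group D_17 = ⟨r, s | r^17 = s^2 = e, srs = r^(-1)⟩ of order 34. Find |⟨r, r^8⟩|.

|⟨r⟩| = 17 and |⟨r^8⟩| = 17, so |H| is a multiple of lcm(17, 17) = 17 and divides |G| = 34.
Closing under the operation: H = {e, r, r^2, r^3, r^4, r^5, r^6, r^7, r^8, r^9, r^10, r^11, r^12, r^13, r^14, r^15, r^16}, so |H| = 17.

17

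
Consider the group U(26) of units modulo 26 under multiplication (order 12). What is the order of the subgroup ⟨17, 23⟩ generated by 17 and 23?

6

|⟨17⟩| = 6 and |⟨23⟩| = 6, so |H| is a multiple of lcm(6, 6) = 6 and divides |G| = 12.
Closing under the operation: H = {1, 3, 9, 17, 23, 25}, so |H| = 6.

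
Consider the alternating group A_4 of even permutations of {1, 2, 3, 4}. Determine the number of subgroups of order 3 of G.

|G| = 12 and 3 | 12, so subgroups of order 3 are possible by Lagrange.
The subgroups of order 3 are: {e, (1 2 3), (1 3 2)}; {e, (1 2 4), (1 4 2)}; {e, (1 3 4), (1 4 3)}; {e, (2 3 4), (2 4 3)}.
So G has 4 subgroups of order 3.

4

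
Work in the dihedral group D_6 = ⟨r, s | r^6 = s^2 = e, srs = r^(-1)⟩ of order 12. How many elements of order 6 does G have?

The elements of order 6 are: r, r^5.
That's 2.

2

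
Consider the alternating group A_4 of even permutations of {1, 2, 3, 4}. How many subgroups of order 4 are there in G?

1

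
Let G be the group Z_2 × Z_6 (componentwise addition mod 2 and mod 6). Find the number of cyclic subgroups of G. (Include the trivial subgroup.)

Each element a generates a cyclic subgroup ⟨a⟩; distinct elements may generate the same one (a cyclic group of order d has φ(d) generators).
Cyclic subgroups by order — order 1: 1; order 2: 3; order 3: 1; order 6: 3.
Total: 8.

8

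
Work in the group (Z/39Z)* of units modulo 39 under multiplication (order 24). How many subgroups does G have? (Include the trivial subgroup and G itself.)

|G| = 24, so by Lagrange every subgroup order divides 24. Divisors: 1, 2, 3, 4, 6, 8, 12, 24.
Subgroups by order — order 1: 1; order 2: 3; order 3: 1; order 4: 3; order 6: 3; order 8: 1; order 12: 3; order 24: 1.
Total: 1 + 3 + 1 + 3 + 3 + 1 + 3 + 1 = 16.

16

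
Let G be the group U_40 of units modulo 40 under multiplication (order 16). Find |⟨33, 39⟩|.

|⟨33⟩| = 4 and |⟨39⟩| = 2, so |H| is a multiple of lcm(4, 2) = 4 and divides |G| = 16.
Closing under the operation: H = {1, 7, 9, 17, 23, 31, 33, 39}, so |H| = 8.

8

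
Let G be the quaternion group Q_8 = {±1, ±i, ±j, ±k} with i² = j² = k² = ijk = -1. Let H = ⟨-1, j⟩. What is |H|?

4

|⟨-1⟩| = 2 and |⟨j⟩| = 4, so |H| is a multiple of lcm(2, 4) = 4 and divides |G| = 8.
Closing under the operation: H = {1, -1, j, -j}, so |H| = 4.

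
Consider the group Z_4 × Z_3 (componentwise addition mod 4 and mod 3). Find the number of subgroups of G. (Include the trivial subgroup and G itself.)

|G| = 12, so by Lagrange every subgroup order divides 12. Divisors: 1, 2, 3, 4, 6, 12.
Subgroups by order — order 1: 1; order 2: 1; order 3: 1; order 4: 1; order 6: 1; order 12: 1.
Total: 1 + 1 + 1 + 1 + 1 + 1 = 6.

6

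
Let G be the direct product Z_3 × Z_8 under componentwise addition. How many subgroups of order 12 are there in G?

1

|G| = 24 and 12 | 24, so subgroups of order 12 are possible by Lagrange.
The subgroups of order 12 are: {(0,0), (0,2), (0,4), (0,6), (1,0), (1,2), (1,4), (1,6), (2,0), (2,2), (2,4), (2,6)}.
So G has 1 subgroup of order 12.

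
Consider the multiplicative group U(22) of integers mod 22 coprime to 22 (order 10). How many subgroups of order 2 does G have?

|G| = 10 and 2 | 10, so subgroups of order 2 are possible by Lagrange.
The subgroups of order 2 are: {1, 21}.
So G has 1 subgroup of order 2.

1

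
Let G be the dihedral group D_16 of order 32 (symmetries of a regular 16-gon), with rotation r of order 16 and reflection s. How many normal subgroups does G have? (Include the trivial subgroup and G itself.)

G has 36 subgroups. Checking conjugation-invariance by order — order 1: 1/1 normal; order 2: 1/17 normal; order 4: 1/9 normal; order 8: 1/5 normal; order 16: 3/3 normal; order 32: 1/1 normal.
Total normal subgroups: 8.

8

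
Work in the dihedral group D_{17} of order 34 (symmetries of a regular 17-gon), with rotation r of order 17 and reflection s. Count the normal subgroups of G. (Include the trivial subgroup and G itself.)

G has 20 subgroups. Checking conjugation-invariance by order — order 1: 1/1 normal; order 2: 0/17 normal; order 17: 1/1 normal; order 34: 1/1 normal.
Total normal subgroups: 3.

3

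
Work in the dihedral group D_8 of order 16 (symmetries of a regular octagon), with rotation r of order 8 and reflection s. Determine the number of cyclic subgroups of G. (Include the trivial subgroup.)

12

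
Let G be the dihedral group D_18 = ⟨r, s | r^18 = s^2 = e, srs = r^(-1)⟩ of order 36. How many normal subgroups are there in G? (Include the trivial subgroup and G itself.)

9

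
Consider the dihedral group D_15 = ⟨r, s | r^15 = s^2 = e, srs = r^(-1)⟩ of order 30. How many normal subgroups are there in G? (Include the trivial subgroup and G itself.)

G has 28 subgroups. Checking conjugation-invariance by order — order 1: 1/1 normal; order 2: 0/15 normal; order 3: 1/1 normal; order 5: 1/1 normal; order 6: 0/5 normal; order 10: 0/3 normal; order 15: 1/1 normal; order 30: 1/1 normal.
Total normal subgroups: 5.

5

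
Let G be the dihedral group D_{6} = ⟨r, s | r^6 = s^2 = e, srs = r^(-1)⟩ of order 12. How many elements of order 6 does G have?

The elements of order 6 are: r, r^5.
That's 2.

2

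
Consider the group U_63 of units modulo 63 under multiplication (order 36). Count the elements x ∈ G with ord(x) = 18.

0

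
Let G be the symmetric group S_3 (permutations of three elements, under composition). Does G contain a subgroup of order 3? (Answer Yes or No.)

3 | 6. A subgroup of order 3 is {e, (1 2 3), (1 3 2)}.

Yes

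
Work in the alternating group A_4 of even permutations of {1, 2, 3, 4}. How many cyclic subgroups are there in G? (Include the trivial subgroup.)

A cyclic subgroup of order d is generated by each of its φ(d) elements of order d, so the cyclic subgroups of order d number (#elements of order d)/φ(d).
Cyclic subgroups by order — order 1: 1; order 2: 3; order 3: 4.
Total: 8.

8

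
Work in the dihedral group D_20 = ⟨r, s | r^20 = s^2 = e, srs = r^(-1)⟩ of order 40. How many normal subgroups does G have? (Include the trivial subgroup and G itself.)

G has 48 subgroups. Checking conjugation-invariance by order — order 1: 1/1 normal; order 2: 1/21 normal; order 4: 1/11 normal; order 5: 1/1 normal; order 8: 0/5 normal; order 10: 1/5 normal; order 20: 3/3 normal; order 40: 1/1 normal.
Total normal subgroups: 9.

9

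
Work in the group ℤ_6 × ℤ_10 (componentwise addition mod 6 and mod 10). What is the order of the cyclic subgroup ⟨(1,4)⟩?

30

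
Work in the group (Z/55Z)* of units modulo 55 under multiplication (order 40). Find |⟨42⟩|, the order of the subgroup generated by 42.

20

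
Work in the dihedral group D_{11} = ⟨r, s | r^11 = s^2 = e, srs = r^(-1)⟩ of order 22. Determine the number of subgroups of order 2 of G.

|G| = 22 and 2 | 22, so subgroups of order 2 are possible by Lagrange.
The subgroups of order 2 are: {e, r^10s}; {e, r^2s}; {e, r^3s}; {e, r^4s}; … (11 in all).
So G has 11 subgroups of order 2.

11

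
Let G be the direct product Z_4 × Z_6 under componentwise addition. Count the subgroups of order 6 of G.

|G| = 24 and 6 | 24, so subgroups of order 6 are possible by Lagrange.
The subgroups of order 6 are: {(0,0), (0,1), (0,2), (0,3), (0,4), (0,5)}; {(0,0), (0,2), (0,4), (2,0), (2,2), (2,4)}; {(0,0), (0,2), (0,4), (2,1), (2,3), (2,5)}.
So G has 3 subgroups of order 6.

3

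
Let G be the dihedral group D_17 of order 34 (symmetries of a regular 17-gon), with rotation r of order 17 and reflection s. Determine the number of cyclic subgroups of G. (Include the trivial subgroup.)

Group the elements of G by the cyclic subgroup they generate; each cyclic subgroup of order d accounts for φ(d) elements.
Cyclic subgroups by order — order 1: 1; order 2: 17; order 17: 1.
Total: 19.

19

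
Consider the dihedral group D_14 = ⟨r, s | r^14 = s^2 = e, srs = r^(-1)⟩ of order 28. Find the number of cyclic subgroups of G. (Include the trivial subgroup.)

18

A cyclic subgroup of order d is generated by each of its φ(d) elements of order d, so the cyclic subgroups of order d number (#elements of order d)/φ(d).
Cyclic subgroups by order — order 1: 1; order 2: 15; order 7: 1; order 14: 1.
Total: 18.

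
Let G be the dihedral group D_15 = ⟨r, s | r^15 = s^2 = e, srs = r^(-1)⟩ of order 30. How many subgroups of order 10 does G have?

|G| = 30 and 10 | 30, so subgroups of order 10 are possible by Lagrange.
The subgroups of order 10 are: {e, r^3, r^6, r^9, r^12, rs, r^4s, r^7s, r^10s, r^13s}; {e, r^3, r^6, r^9, r^12, r^2s, r^5s, r^8s, r^11s, r^14s}; {e, r^3, r^6, r^9, r^12, s, r^3s, r^6s, r^9s, r^12s}.
So G has 3 subgroups of order 10.

3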